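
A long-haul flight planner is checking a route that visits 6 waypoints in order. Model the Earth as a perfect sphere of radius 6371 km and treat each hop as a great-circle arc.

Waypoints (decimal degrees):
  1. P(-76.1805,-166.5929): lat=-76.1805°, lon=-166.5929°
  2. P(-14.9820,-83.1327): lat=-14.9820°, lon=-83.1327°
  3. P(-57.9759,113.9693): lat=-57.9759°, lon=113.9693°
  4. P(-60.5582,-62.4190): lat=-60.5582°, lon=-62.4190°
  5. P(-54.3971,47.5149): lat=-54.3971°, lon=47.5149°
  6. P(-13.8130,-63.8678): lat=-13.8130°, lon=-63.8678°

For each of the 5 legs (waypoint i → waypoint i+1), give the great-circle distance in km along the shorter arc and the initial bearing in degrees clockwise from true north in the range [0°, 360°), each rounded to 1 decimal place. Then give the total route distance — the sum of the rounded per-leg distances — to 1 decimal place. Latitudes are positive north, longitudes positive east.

Leg 1: φ1=-1.3296006, φ2=-0.2614852, Δφ=1.0681153, Δλ=1.4566553 rad; a=sin²(Δφ/2)+cosφ1·cosφ2·sin²(Δλ/2)=0.3613437102; c=2·atan2(√a, √(1-a))=1.289800476; dist=6371·c=8217.319 ≈ 8217.3 km; running total=8217.3 km
Leg 1 bearing: y=sinΔλ·cosφ2=0.95972126, x=cosφ1·sinφ2-sinφ1·cosφ2·cosΔλ=0.04508694; θ=atan2(y, x)=87.3103° ≈ 87.3°
Leg 2: φ1=-0.2614852, φ2=-1.0118703, Δφ=-0.7503851, Δλ=3.4400789 rad; a=sin²(Δφ/2)+cosφ1·cosφ2·sin²(Δλ/2)=0.6352120016; c=2·atan2(√a, √(1-a))=1.844629743; dist=6371·c=11752.136 ≈ 11752.1 km; running total=19969.4 km
Leg 2 bearing: y=sinΔλ·cosφ2=-0.15594020, x=cosφ1·sinφ2-sinφ1·cosφ2·cosΔλ=-0.95002816; θ=atan2(y, x)=-170.6784° <0 so +360° → 189.3216° ≈ 189.3°
Leg 3: φ1=-1.0118703, φ2=-1.0569400, Δφ=-0.0450696, Δλ=-3.0785566 rad; a=sin²(Δφ/2)+cosφ1·cosφ2·sin²(Δλ/2)=0.2609003032; c=2·atan2(√a, √(1-a))=1.072192979; dist=6371·c=6830.941 ≈ 6830.9 km; running total=26800.3 km
Leg 3 bearing: y=sinΔλ·cosφ2=-0.03096418, x=cosφ1·sinφ2-sinφ1·cosφ2·cosΔλ=-0.87770528; θ=atan2(y, x)=-177.9795° <0 so +360° → 182.0205° ≈ 182.0°
Leg 4: φ1=-1.0569400, φ2=-0.9494085, Δφ=0.1075315, Δλ=1.9187085 rad; a=sin²(Δφ/2)+cosφ1·cosφ2·sin²(Δλ/2)=0.1947467197; c=2·atan2(√a, √(1-a))=0.914096306; dist=6371·c=5823.708 ≈ 5823.7 km; running total=32624.0 km
Leg 4 bearing: y=sinΔλ·cosφ2=0.54728468, x=cosφ1·sinφ2-sinφ1·cosφ2·cosΔλ=-0.57250434; θ=atan2(y, x)=136.2902° ≈ 136.3°
Leg 5: φ1=-0.9494085, φ2=-0.2410823, Δφ=0.7083262, Δλ=-1.9439948 rad; a=sin²(Δφ/2)+cosφ1·cosφ2·sin²(Δλ/2)=0.5059961369; c=2·atan2(√a, √(1-a))=1.582788888; dist=6371·c=10083.948 ≈ 10083.9 km; running total=42707.9 km
Leg 5 bearing: y=sinΔλ·cosφ2=-0.90423675, x=cosφ1·sinφ2-sinφ1·cosφ2·cosΔλ=-0.42686308; θ=atan2(y, x)=-115.2706° <0 so +360° → 244.7294° ≈ 244.7°

Leg 1: dist=8217.3 km, bearing=87.3°
Leg 2: dist=11752.1 km, bearing=189.3°
Leg 3: dist=6830.9 km, bearing=182.0°
Leg 4: dist=5823.7 km, bearing=136.3°
Leg 5: dist=10083.9 km, bearing=244.7°
Total: 42707.9 km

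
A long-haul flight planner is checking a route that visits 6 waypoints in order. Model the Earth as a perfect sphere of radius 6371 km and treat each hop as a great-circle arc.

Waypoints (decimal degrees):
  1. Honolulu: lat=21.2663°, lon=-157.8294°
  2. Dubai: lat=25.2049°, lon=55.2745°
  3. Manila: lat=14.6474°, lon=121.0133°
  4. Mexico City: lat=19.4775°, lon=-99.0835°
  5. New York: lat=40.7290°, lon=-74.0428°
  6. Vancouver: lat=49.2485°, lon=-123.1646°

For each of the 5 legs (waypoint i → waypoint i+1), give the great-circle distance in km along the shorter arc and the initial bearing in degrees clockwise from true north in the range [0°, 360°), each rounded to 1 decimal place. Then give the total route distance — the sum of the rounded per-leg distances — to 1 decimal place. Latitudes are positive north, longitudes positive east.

Leg 1: φ1=0.3711670, φ2=0.4399085, Δφ=0.0687415, Δλ=3.7193647 rad; a=sin²(Δφ/2)+cosφ1·cosφ2·sin²(Δλ/2)=0.7759278207; c=2·atan2(√a, √(1-a))=2.155384081; dist=6371·c=13731.952 ≈ 13732.0 km; running total=13732.0 km
Leg 1 bearing: y=sinΔλ·cosφ2=-0.49415953, x=cosφ1·sinφ2-sinφ1·cosφ2·cosΔλ=0.67176016; θ=atan2(y, x)=-36.3389° <0 so +360° → 323.6611° ≈ 323.7°
Leg 2: φ1=0.4399085, φ2=0.2556454, Δφ=-0.1842631, Δλ=1.1473585 rad; a=sin²(Δφ/2)+cosφ1·cosφ2·sin²(Δλ/2)=0.2663102331; c=2·atan2(√a, √(1-a))=1.084472017; dist=6371·c=6909.171 ≈ 6909.2 km; running total=20641.2 km
Leg 2 bearing: y=sinΔλ·cosφ2=0.88205236, x=cosφ1·sinφ2-sinφ1·cosφ2·cosΔλ=0.05949791; θ=atan2(y, x)=86.1410° ≈ 86.1°
Leg 3: φ1=0.2556454, φ2=0.3399465, Δφ=0.0843011, Δλ=-3.8414138 rad; a=sin²(Δφ/2)+cosφ1·cosφ2·sin²(Δλ/2)=0.8067132743; c=2·atan2(√a, √(1-a))=2.231188411; dist=6371·c=14214.901 ≈ 14214.9 km; running total=34856.1 km
Leg 3 bearing: y=sinΔλ·cosφ2=0.60722177, x=cosφ1·sinφ2-sinφ1·cosφ2·cosΔλ=0.50496494; θ=atan2(y, x)=50.2531° ≈ 50.3°
Leg 4: φ1=0.3399465, φ2=0.7108552, Δφ=0.3709086, Δλ=0.4370427 rad; a=sin²(Δφ/2)+cosφ1·cosφ2·sin²(Δλ/2)=0.0675767201; c=2·atan2(√a, √(1-a))=0.525951671; dist=6371·c=3350.838 ≈ 3350.8 km; running total=38206.9 km
Leg 4 bearing: y=sinΔλ·cosφ2=0.32074968, x=cosφ1·sinφ2-sinφ1·cosφ2·cosΔλ=0.38621247; θ=atan2(y, x)=39.7097° ≈ 39.7°
Leg 5: φ1=0.7108552, φ2=0.8595485, Δφ=0.1486933, Δλ=-0.8573371 rad; a=sin²(Δφ/2)+cosφ1·cosφ2·sin²(Δλ/2)=0.0909846451; c=2·atan2(√a, √(1-a))=0.612817505; dist=6371·c=3904.260 ≈ 3904.3 km; running total=42111.2 km
Leg 5 bearing: y=sinΔλ·cosφ2=-0.49356830, x=cosφ1·sinφ2-sinφ1·cosφ2·cosΔλ=0.29532371; θ=atan2(y, x)=-59.1061° <0 so +360° → 300.8939° ≈ 300.9°

Leg 1: dist=13732.0 km, bearing=323.7°
Leg 2: dist=6909.2 km, bearing=86.1°
Leg 3: dist=14214.9 km, bearing=50.3°
Leg 4: dist=3350.8 km, bearing=39.7°
Leg 5: dist=3904.3 km, bearing=300.9°
Total: 42111.2 km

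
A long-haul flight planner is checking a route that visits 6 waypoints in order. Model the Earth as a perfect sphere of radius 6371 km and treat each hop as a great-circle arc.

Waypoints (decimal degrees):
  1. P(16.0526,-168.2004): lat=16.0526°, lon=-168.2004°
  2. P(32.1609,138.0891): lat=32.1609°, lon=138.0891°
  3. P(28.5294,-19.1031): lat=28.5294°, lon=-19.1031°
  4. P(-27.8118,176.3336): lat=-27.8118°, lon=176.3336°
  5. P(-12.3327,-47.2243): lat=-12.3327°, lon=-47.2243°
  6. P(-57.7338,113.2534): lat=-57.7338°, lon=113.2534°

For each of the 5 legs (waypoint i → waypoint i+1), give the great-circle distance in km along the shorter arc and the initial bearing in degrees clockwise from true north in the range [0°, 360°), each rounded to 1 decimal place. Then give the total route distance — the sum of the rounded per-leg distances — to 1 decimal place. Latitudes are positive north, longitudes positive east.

Leg 1: φ1=0.2801707, φ2=0.5613136, Δφ=0.2811429, Δλ=5.3457602 rad; a=sin²(Δφ/2)+cosφ1·cosφ2·sin²(Δλ/2)=0.1856490046; c=2·atan2(√a, √(1-a))=0.890913395; dist=6371·c=5676.009 ≈ 5676.0 km; running total=5676.0 km
Leg 1 bearing: y=sinΔλ·cosφ2=-0.68235575, x=cosφ1·sinφ2-sinφ1·cosφ2·cosΔλ=0.37299388; θ=atan2(y, x)=-61.3378° <0 so +360° → 298.6622° ≈ 298.7°
Leg 2: φ1=0.5613136, φ2=0.4979320, Δφ=-0.0633816, Δλ=-2.7435214 rad; a=sin²(Δφ/2)+cosφ1·cosφ2·sin²(Δλ/2)=0.7156878471; c=2·atan2(√a, √(1-a))=2.016813417; dist=6371·c=12849.118 ≈ 12849.1 km; running total=18525.1 km
Leg 2 bearing: y=sinΔλ·cosφ2=-0.34057066, x=cosφ1·sinφ2-sinφ1·cosφ2·cosΔλ=0.83542004; θ=atan2(y, x)=-22.1790° <0 so +360° → 337.8210° ≈ 337.8°
Leg 3: φ1=0.4979320, φ2=-0.4854075, Δφ=-0.9833394, Δλ=3.4110139 rad; a=sin²(Δφ/2)+cosφ1·cosφ2·sin²(Δλ/2)=0.9859441777; c=2·atan2(√a, √(1-a))=2.903919131; dist=6371·c=18500.869 ≈ 18500.9 km; running total=37026.0 km
Leg 3 bearing: y=sinΔλ·cosφ2=-0.23542653, x=cosφ1·sinφ2-sinφ1·cosφ2·cosΔλ=-0.00271527; θ=atan2(y, x)=-90.6608° <0 so +360° → 269.3392° ≈ 269.3°
Leg 4: φ1=-0.4854075, φ2=-0.2152462, Δφ=0.2701613, Δλ=-3.9018214 rad; a=sin²(Δφ/2)+cosφ1·cosφ2·sin²(Δλ/2)=0.7632612723; c=2·atan2(√a, √(1-a))=2.125301338; dist=6371·c=13540.295 ≈ 13540.3 km; running total=50566.3 km
Leg 4 bearing: y=sinΔλ·cosφ2=0.67318576, x=cosφ1·sinφ2-sinφ1·cosφ2·cosΔλ=-0.51922533; θ=atan2(y, x)=127.6429° ≈ 127.6°
Leg 5: φ1=-0.2152462, φ2=-1.0076449, Δφ=-0.7923987, Δλ=2.8008642 rad; a=sin²(Δφ/2)+cosφ1·cosφ2·sin²(Δλ/2)=0.6554735191; c=2·atan2(√a, √(1-a))=1.886985631; dist=6371·c=12021.985 ≈ 12022.0 km; running total=62588.3 km
Leg 5 bearing: y=sinΔλ·cosφ2=0.17839985, x=cosφ1·sinφ2-sinφ1·cosφ2·cosΔλ=-0.93353384; θ=atan2(y, x)=169.1811° ≈ 169.2°

Leg 1: dist=5676.0 km, bearing=298.7°
Leg 2: dist=12849.1 km, bearing=337.8°
Leg 3: dist=18500.9 km, bearing=269.3°
Leg 4: dist=13540.3 km, bearing=127.6°
Leg 5: dist=12022.0 km, bearing=169.2°
Total: 62588.3 km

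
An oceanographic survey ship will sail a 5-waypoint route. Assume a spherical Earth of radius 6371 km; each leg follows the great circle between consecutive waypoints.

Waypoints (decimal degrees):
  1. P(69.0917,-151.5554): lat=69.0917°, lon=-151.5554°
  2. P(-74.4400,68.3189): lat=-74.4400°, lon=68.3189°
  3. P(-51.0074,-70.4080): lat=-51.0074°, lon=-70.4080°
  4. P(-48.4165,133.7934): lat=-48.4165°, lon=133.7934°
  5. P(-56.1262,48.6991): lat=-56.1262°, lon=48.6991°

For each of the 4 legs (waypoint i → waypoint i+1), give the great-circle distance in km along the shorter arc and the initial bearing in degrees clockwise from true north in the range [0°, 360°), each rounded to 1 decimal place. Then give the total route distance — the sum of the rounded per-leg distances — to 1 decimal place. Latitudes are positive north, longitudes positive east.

Leg 1: dist=18541.9 km, bearing=228.6°
Leg 2: dist=5731.7 km, bearing=212.0°
Leg 3: dist=8721.8 km, bearing=196.1°
Leg 4: dist=5477.1 km, bearing=227.1°
Total: 38472.5 km

Leg 1: φ1=1.2058777, φ2=-1.2992231, Δφ=-2.5051007, Δλ=3.8375305 rad; a=sin²(Δφ/2)+cosφ1·cosφ2·sin²(Δλ/2)=0.9866923291; c=2·atan2(√a, √(1-a))=2.910360088; dist=6371·c=18541.904 ≈ 18541.9 km; running total=18541.9 km
Leg 1 bearing: y=sinΔλ·cosφ2=-0.17197483, x=cosφ1·sinφ2-sinφ1·cosφ2·cosΔλ=-0.15148255; θ=atan2(y, x)=-131.3749° <0 so +360° → 228.6251° ≈ 228.6°
Leg 2: φ1=-1.2992231, φ2=-0.8902471, Δφ=0.4089760, Δλ=-2.4212412 rad; a=sin²(Δφ/2)+cosφ1·cosφ2·sin²(Δλ/2)=0.1890568447; c=2·atan2(√a, √(1-a))=0.899647170; dist=6371·c=5731.652 ≈ 5731.7 km; running total=24273.6 km
Leg 2 bearing: y=sinΔλ·cosφ2=-0.41506428, x=cosφ1·sinφ2-sinφ1·cosφ2·cosΔλ=-0.66406254; θ=atan2(y, x)=-147.9931° <0 so +360° → 212.0069° ≈ 212.0°
Leg 3: φ1=-0.8902471, φ2=-0.8450273, Δφ=0.0452197, Δλ=3.5639868 rad; a=sin²(Δφ/2)+cosφ1·cosφ2·sin²(Δλ/2)=0.3997789635; c=2·atan2(√a, √(1-a))=1.368987196; dist=6371·c=8721.817 ≈ 8721.8 km; running total=32995.4 km
Leg 3 bearing: y=sinΔλ·cosφ2=-0.27208515, x=cosφ1·sinφ2-sinφ1·cosφ2·cosΔλ=-0.94116558; θ=atan2(y, x)=-163.8757° <0 so +360° → 196.1243° ≈ 196.1°
Leg 4: φ1=-0.8450273, φ2=-0.9795870, Δφ=-0.1345596, Δλ=-1.4851757 rad; a=sin²(Δφ/2)+cosφ1·cosφ2·sin²(Δλ/2)=0.1736670569; c=2·atan2(√a, √(1-a))=0.859698555; dist=6371·c=5477.139 ≈ 5477.1 km; running total=38472.5 km
Leg 4 bearing: y=sinΔλ·cosφ2=-0.55532376, x=cosφ1·sinφ2-sinφ1·cosφ2·cosΔλ=-0.51540543; θ=atan2(y, x)=-132.8649° <0 so +360° → 227.1351° ≈ 227.1°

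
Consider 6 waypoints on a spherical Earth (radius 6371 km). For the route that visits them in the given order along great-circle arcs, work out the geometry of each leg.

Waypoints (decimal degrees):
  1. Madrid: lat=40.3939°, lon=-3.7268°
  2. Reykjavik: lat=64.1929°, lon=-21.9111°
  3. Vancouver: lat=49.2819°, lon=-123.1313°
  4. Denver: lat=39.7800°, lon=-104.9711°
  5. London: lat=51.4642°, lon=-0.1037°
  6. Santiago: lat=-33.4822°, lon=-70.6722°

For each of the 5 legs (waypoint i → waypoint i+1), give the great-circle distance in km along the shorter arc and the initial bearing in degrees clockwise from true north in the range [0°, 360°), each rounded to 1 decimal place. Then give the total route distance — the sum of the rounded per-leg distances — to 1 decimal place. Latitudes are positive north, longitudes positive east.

Leg 1: dist=2896.7 km, bearing=342.0°
Leg 2: dist=5689.3 km, bearing=304.8°
Leg 3: dist=1778.0 km, bearing=119.6°
Leg 4: dist=7540.3 km, bearing=40.6°
Leg 5: dist=11674.5 km, bearing=234.5°
Total: 29578.8 km

Leg 1: φ1=0.7050066, φ2=1.1203775, Δφ=0.4153709, Δλ=-0.3173759 rad; a=sin²(Δφ/2)+cosφ1·cosφ2·sin²(Δλ/2)=0.0507960993; c=2·atan2(√a, √(1-a))=0.454665902; dist=6371·c=2896.676 ≈ 2896.7 km; running total=2896.7 km
Leg 1 bearing: y=sinΔλ·cosφ2=-0.13585939, x=cosφ1·sinφ2-sinφ1·cosφ2·cosΔλ=0.41761902; θ=atan2(y, x)=-18.0207° <0 so +360° → 341.9793° ≈ 342.0°
Leg 2: φ1=1.1203775, φ2=0.8601314, Δφ=-0.2602460, Δλ=-1.7666258 rad; a=sin²(Δφ/2)+cosφ1·cosφ2·sin²(Δλ/2)=0.1864613665; c=2·atan2(√a, √(1-a))=0.893000918; dist=6371·c=5689.309 ≈ 5689.3 km; running total=8586.0 km
Leg 2 bearing: y=sinΔλ·cosφ2=-0.63986949, x=cosφ1·sinφ2-sinφ1·cosφ2·cosΔλ=0.44423096; θ=atan2(y, x)=-55.2296° <0 so +360° → 304.7704° ≈ 304.8°
Leg 3: φ1=0.8601314, φ2=0.6942920, Δφ=-0.1658394, Δλ=0.3169553 rad; a=sin²(Δφ/2)+cosφ1·cosφ2·sin²(Δλ/2)=0.0193457693; c=2·atan2(√a, √(1-a))=0.279082967; dist=6371·c=1778.038 ≈ 1778.0 km; running total=10364.0 km
Leg 3 bearing: y=sinΔλ·cosφ2=0.23952436, x=cosφ1·sinφ2-sinφ1·cosφ2·cosΔλ=-0.13606662; θ=atan2(y, x)=119.5996° ≈ 119.6°
Leg 4: φ1=0.6942920, φ2=0.8982197, Δφ=0.2039278, Δλ=1.8302814 rad; a=sin²(Δφ/2)+cosφ1·cosφ2·sin²(Δλ/2)=0.3111756098; c=2·atan2(√a, √(1-a))=1.183540603; dist=6371·c=7540.337 ≈ 7540.3 km; running total=17904.3 km
Leg 4 bearing: y=sinΔλ·cosφ2=0.60214674, x=cosφ1·sinφ2-sinφ1·cosφ2·cosΔλ=0.70342072; θ=atan2(y, x)=40.5644° ≈ 40.6°
Leg 5: φ1=0.8982197, φ2=-0.5843746, Δφ=-1.4825944, Δλ=-1.2316527 rad; a=sin²(Δφ/2)+cosφ1·cosφ2·sin²(Δλ/2)=0.6293328795; c=2·atan2(√a, √(1-a))=1.832437024; dist=6371·c=11674.456 ≈ 11674.5 km; running total=29578.8 km
Leg 5 bearing: y=sinΔλ·cosφ2=-0.78654927, x=cosφ1·sinφ2-sinφ1·cosφ2·cosΔλ=-0.56074261; θ=atan2(y, x)=-125.4856° <0 so +360° → 234.5144° ≈ 234.5°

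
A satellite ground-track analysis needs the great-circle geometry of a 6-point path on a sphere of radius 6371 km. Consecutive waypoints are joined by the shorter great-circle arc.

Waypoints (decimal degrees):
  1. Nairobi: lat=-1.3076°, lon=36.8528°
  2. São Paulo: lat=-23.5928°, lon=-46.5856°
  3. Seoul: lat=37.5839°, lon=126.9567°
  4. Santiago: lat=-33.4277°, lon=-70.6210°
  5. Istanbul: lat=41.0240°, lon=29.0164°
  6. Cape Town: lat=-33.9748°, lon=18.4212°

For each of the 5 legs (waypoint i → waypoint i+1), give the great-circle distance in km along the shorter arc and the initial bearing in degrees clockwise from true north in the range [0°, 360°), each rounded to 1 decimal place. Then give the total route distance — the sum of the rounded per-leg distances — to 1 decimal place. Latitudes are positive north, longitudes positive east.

Leg 1: φ1=-0.0228219, φ2=-0.4117720, Δφ=-0.3889501, Δλ=-1.4562748 rad; a=sin²(Δφ/2)+cosφ1·cosφ2·sin²(Δλ/2)=0.4430870959; c=2·atan2(√a, √(1-a))=1.456723281; dist=6371·c=9280.784 ≈ 9280.8 km; running total=9280.8 km
Leg 1 bearing: y=sinΔλ·cosφ2=-0.91041014, x=cosφ1·sinφ2-sinφ1·cosφ2·cosΔλ=-0.39773995; θ=atan2(y, x)=-113.5996° <0 so +360° → 246.4004° ≈ 246.4°
Leg 2: φ1=-0.4117720, φ2=0.6559628, Δφ=1.0677348, Δλ=3.0288845 rad; a=sin²(Δφ/2)+cosφ1·cosφ2·sin²(Δλ/2)=0.9828627666; c=2·atan2(√a, √(1-a))=2.879020507; dist=6371·c=18342.240 ≈ 18342.2 km; running total=27623.0 km
Leg 2 bearing: y=sinΔλ·cosφ2=0.08912782, x=cosφ1·sinφ2-sinφ1·cosφ2·cosΔλ=0.24378356; θ=atan2(y, x)=20.0825° ≈ 20.1°
Leg 3: φ1=0.6559628, φ2=-0.5834234, Δφ=-1.2393862, Δλ=-3.4483814 rad; a=sin²(Δφ/2)+cosφ1·cosφ2·sin²(Δλ/2)=0.9832447548; c=2·atan2(√a, √(1-a))=2.881980096; dist=6371·c=18361.095 ≈ 18361.1 km; running total=45984.1 km
Leg 3 bearing: y=sinΔλ·cosφ2=0.25204272, x=cosφ1·sinφ2-sinφ1·cosφ2·cosΔλ=0.04870828; θ=atan2(y, x)=79.0622° ≈ 79.1°
Leg 4: φ1=-0.5834234, φ2=0.7160039, Δφ=1.2994273, Δλ=1.7390007 rad; a=sin²(Δφ/2)+cosφ1·cosφ2·sin²(Δλ/2)=0.7334978913; c=2·atan2(√a, √(1-a))=2.056686606; dist=6371·c=13103.150 ≈ 13103.2 km; running total=59087.3 km
Leg 4 bearing: y=sinΔλ·cosφ2=0.74378734, x=cosφ1·sinφ2-sinφ1·cosφ2·cosΔλ=0.47822100; θ=atan2(y, x)=57.2608° ≈ 57.3°
Leg 5: φ1=0.7160039, φ2=-0.5929721, Δφ=-1.3089760, Δλ=-0.1849211 rad; a=sin²(Δφ/2)+cosφ1·cosφ2·sin²(Δλ/2)=0.3759137085; c=2·atan2(√a, √(1-a))=1.320002961; dist=6371·c=8409.739 ≈ 8409.7 km; running total=67497.0 km
Leg 5 bearing: y=sinΔλ·cosφ2=-0.15247952, x=cosφ1·sinφ2-sinφ1·cosφ2·cosΔλ=-0.95664014; θ=atan2(y, x)=-170.9438° <0 so +360° → 189.0562° ≈ 189.1°

Leg 1: dist=9280.8 km, bearing=246.4°
Leg 2: dist=18342.2 km, bearing=20.1°
Leg 3: dist=18361.1 km, bearing=79.1°
Leg 4: dist=13103.2 km, bearing=57.3°
Leg 5: dist=8409.7 km, bearing=189.1°
Total: 67497.0 km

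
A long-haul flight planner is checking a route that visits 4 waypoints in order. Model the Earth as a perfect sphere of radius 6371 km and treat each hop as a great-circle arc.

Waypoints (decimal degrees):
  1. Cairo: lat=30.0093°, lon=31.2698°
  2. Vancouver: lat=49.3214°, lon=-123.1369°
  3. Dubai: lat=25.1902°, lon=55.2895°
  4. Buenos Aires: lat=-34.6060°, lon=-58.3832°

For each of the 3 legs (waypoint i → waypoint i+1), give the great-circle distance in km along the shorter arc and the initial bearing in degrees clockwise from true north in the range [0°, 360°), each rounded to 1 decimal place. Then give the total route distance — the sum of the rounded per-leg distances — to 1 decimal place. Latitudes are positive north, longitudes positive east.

Leg 1: φ1=0.5237611, φ2=0.8608208, Δφ=0.3370597, Δλ=-2.6949053 rad; a=sin²(Δφ/2)+cosφ1·cosφ2·sin²(Δλ/2)=0.5648796934; c=2·atan2(√a, √(1-a))=1.700922638; dist=6371·c=10836.578 ≈ 10836.6 km; running total=10836.6 km
Leg 1 bearing: y=sinΔλ·cosφ2=-0.28157132, x=cosφ1·sinφ2-sinφ1·cosφ2·cosΔλ=0.95072609; θ=atan2(y, x)=-16.4974° <0 so +360° → 343.5026° ≈ 343.5°
Leg 2: φ1=0.8608208, φ2=0.4396519, Δφ=-0.4211689, Δλ=3.1141282 rad; a=sin²(Δφ/2)+cosφ1·cosφ2·sin²(Δλ/2)=0.6334104183; c=2·atan2(√a, √(1-a))=1.840889089; dist=6371·c=11728.304 ≈ 11728.3 km; running total=22564.9 km
Leg 2 bearing: y=sinΔλ·cosφ2=0.02484950, x=cosφ1·sinφ2-sinφ1·cosφ2·cosΔλ=0.96342573; θ=atan2(y, x)=1.4775° ≈ 1.5°
Leg 3: φ1=0.4396519, φ2=-0.6039886, Δφ=-1.0436406, Δλ=-1.9839629 rad; a=sin²(Δφ/2)+cosφ1·cosφ2·sin²(Δλ/2)=0.7703857520; c=2·atan2(√a, √(1-a))=2.142150346; dist=6371·c=13647.640 ≈ 13647.6 km; running total=36212.5 km
Leg 3 bearing: y=sinΔλ·cosφ2=-0.75381828, x=cosφ1·sinφ2-sinφ1·cosφ2·cosΔλ=-0.37326155; θ=atan2(y, x)=-116.3428° <0 so +360° → 243.6572° ≈ 243.7°

Leg 1: dist=10836.6 km, bearing=343.5°
Leg 2: dist=11728.3 km, bearing=1.5°
Leg 3: dist=13647.6 km, bearing=243.7°
Total: 36212.5 km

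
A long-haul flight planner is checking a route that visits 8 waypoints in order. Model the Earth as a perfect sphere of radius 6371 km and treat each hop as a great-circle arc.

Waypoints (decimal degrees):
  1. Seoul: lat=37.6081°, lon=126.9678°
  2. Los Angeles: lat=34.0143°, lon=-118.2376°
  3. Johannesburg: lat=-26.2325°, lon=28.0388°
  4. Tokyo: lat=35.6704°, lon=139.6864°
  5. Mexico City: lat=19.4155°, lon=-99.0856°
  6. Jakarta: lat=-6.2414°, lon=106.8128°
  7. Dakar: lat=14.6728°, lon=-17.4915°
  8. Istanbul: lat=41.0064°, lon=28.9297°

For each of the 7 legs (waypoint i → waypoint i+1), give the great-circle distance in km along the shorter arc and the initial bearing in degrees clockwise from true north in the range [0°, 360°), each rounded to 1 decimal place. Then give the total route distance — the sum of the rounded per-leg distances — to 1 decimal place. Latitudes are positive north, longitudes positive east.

Leg 1: φ1=0.6563852, φ2=0.5936615, Δφ=-0.0627236, Δλ=-4.2796416 rad; a=sin²(Δφ/2)+cosφ1·cosφ2·sin²(Δλ/2)=0.4670008588; c=2·atan2(√a, √(1-a))=1.504750038; dist=6371·c=9586.762 ≈ 9586.8 km; running total=9586.8 km
Leg 1 bearing: y=sinΔλ·cosφ2=0.75248769, x=cosφ1·sinφ2-sinφ1·cosφ2·cosΔλ=0.65529116; θ=atan2(y, x)=48.9496° ≈ 48.9°
Leg 2: φ1=0.5936615, φ2=-0.4578435, Δφ=-1.0515050, Δλ=2.5530048 rad; a=sin²(Δφ/2)+cosφ1·cosφ2·sin²(Δλ/2)=0.9328370582; c=2·atan2(√a, √(1-a))=2.617291730; dist=6371·c=16674.766 ≈ 16674.8 km; running total=26261.6 km
Leg 2 bearing: y=sinΔλ·cosφ2=0.49800712, x=cosφ1·sinφ2-sinφ1·cosφ2·cosΔλ=0.05096308; θ=atan2(y, x)=84.1570° ≈ 84.2°
Leg 3: φ1=-0.4578435, φ2=0.6225659, Δφ=1.0804094, Δλ=1.9486182 rad; a=sin²(Δφ/2)+cosφ1·cosφ2·sin²(Δλ/2)=0.7632846129; c=2·atan2(√a, √(1-a))=2.125356248; dist=6371·c=13540.645 ≈ 13540.6 km; running total=39802.2 km
Leg 3 bearing: y=sinΔλ·cosφ2=0.75508765, x=cosφ1·sinφ2-sinφ1·cosφ2·cosΔλ=0.39059888; θ=atan2(y, x)=62.6480° ≈ 62.6°
Leg 4: φ1=0.6225659, φ2=0.3388644, Δφ=-0.2837015, Δλ=-4.1673576 rad; a=sin²(Δφ/2)+cosφ1·cosφ2·sin²(Δλ/2)=0.6016932847; c=2·atan2(√a, √(1-a))=1.775611878; dist=6371·c=11312.423 ≈ 11312.4 km; running total=51114.6 km
Leg 4 bearing: y=sinΔλ·cosφ2=0.80648320, x=cosφ1·sinφ2-sinφ1·cosφ2·cosΔλ=0.55517452; θ=atan2(y, x)=55.4569° ≈ 55.5°
Leg 5: φ1=0.3388644, φ2=-0.1089330, Δφ=-0.4477974, Δλ=3.5936050 rad; a=sin²(Δφ/2)+cosφ1·cosφ2·sin²(Δλ/2)=0.9397623057; c=2·atan2(√a, √(1-a))=2.645658580; dist=6371·c=16855.491 ≈ 16855.5 km; running total=67970.1 km
Leg 5 bearing: y=sinΔλ·cosφ2=-0.43418775, x=cosφ1·sinφ2-sinφ1·cosφ2·cosΔλ=0.19472406; θ=atan2(y, x)=-65.8448° <0 so +360° → 294.1552° ≈ 294.2°
Leg 6: φ1=-0.1089330, φ2=0.2560887, Δφ=0.3650217, Δλ=-2.1695193 rad; a=sin²(Δφ/2)+cosφ1·cosφ2·sin²(Δλ/2)=0.7847573948; c=2·atan2(√a, √(1-a))=2.176711767; dist=6371·c=13867.831 ≈ 13867.8 km; running total=81837.9 km
Leg 6 bearing: y=sinΔλ·cosφ2=-0.79911675, x=cosφ1·sinφ2-sinφ1·cosφ2·cosΔλ=0.19252356; θ=atan2(y, x)=-76.4544° <0 so +360° → 283.5456° ≈ 283.5°
Leg 7: φ1=0.2560887, φ2=0.7156967, Δφ=0.4596080, Δλ=0.8102028 rad; a=sin²(Δφ/2)+cosφ1·cosφ2·sin²(Δλ/2)=0.1652775289; c=2·atan2(√a, √(1-a))=0.837334980; dist=6371·c=5334.661 ≈ 5334.7 km; running total=87172.6 km
Leg 7 bearing: y=sinΔλ·cosφ2=0.54667889, x=cosφ1·sinφ2-sinφ1·cosφ2·cosΔλ=0.50297680; θ=atan2(y, x)=47.3841° ≈ 47.4°

Leg 1: dist=9586.8 km, bearing=48.9°
Leg 2: dist=16674.8 km, bearing=84.2°
Leg 3: dist=13540.6 km, bearing=62.6°
Leg 4: dist=11312.4 km, bearing=55.5°
Leg 5: dist=16855.5 km, bearing=294.2°
Leg 6: dist=13867.8 km, bearing=283.5°
Leg 7: dist=5334.7 km, bearing=47.4°
Total: 87172.6 km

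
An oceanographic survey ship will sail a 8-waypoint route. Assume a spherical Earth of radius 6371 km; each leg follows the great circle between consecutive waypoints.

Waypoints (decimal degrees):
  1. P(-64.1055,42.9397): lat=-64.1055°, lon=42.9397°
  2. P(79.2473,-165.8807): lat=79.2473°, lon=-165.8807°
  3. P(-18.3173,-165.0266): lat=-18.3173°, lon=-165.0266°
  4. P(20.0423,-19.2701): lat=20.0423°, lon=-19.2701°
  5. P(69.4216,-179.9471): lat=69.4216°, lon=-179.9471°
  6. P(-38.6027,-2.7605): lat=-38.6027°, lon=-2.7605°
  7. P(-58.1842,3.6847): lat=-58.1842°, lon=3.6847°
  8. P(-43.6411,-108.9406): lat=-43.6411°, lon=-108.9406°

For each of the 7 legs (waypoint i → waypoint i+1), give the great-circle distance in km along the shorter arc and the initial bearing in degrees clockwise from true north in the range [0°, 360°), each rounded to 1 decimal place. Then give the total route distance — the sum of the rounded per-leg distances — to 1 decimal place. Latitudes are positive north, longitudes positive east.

Leg 1: φ1=-1.1188520, φ2=1.3831263, Δφ=2.5019784, Δλ=-3.6446035 rad; a=sin²(Δφ/2)+cosφ1·cosφ2·sin²(Δλ/2)=0.9775950206; c=2·atan2(√a, √(1-a))=2.841097490; dist=6371·c=18100.632 ≈ 18100.6 km; running total=18100.6 km
Leg 1 bearing: y=sinΔλ·cosφ2=0.08993915, x=cosφ1·sinφ2-sinφ1·cosφ2·cosΔλ=0.28199811; θ=atan2(y, x)=17.6893° ≈ 17.7°
Leg 2: φ1=1.3831263, φ2=-0.3196972, Δφ=-1.7028235, Δλ=0.0149069 rad; a=sin²(Δφ/2)+cosφ1·cosφ2·sin²(Δλ/2)=0.5658318123; c=2·atan2(√a, √(1-a))=1.702843355; dist=6371·c=10848.815 ≈ 10848.8 km; running total=28949.4 km
Leg 2 bearing: y=sinΔλ·cosφ2=0.01415101, x=cosφ1·sinφ2-sinφ1·cosφ2·cosΔλ=-0.99119344; θ=atan2(y, x)=179.1821° ≈ 179.2°
Leg 3: φ1=-0.3196972, φ2=0.3498041, Δφ=0.6695013, Δλ=2.5439308 rad; a=sin²(Δφ/2)+cosφ1·cosφ2·sin²(Δλ/2)=0.9224748640; c=2·atan2(√a, √(1-a))=2.577267494; dist=6371·c=16419.771 ≈ 16419.8 km; running total=45369.2 km
Leg 3 bearing: y=sinΔλ·cosφ2=0.52863328, x=cosφ1·sinφ2-sinφ1·cosφ2·cosΔλ=0.08128227; θ=atan2(y, x)=81.2587° ≈ 81.3°
Leg 4: φ1=0.3498041, φ2=1.2116355, Δφ=0.8618314, Δλ=-2.8043427 rad; a=sin²(Δφ/2)+cosφ1·cosφ2·sin²(Δλ/2)=0.4953778351; c=2·atan2(√a, √(1-a))=1.561551865; dist=6371·c=9948.647 ≈ 9948.6 km; running total=55317.8 km
Leg 4 bearing: y=sinΔλ·cosφ2=-0.11630524, x=cosφ1·sinφ2-sinφ1·cosφ2·cosΔλ=0.99317050; θ=atan2(y, x)=-6.6792° <0 so +360° → 353.3208° ≈ 353.3°
Leg 5: φ1=1.2116355, φ2=-0.6737442, Δφ=-1.8853797, Δλ=3.0924896 rad; a=sin²(Δφ/2)+cosφ1·cosφ2·sin²(Δλ/2)=0.9292299309; c=2·atan2(√a, √(1-a))=2.603055493; dist=6371·c=16584.067 ≈ 16584.1 km; running total=71901.9 km
Leg 5 bearing: y=sinΔλ·cosφ2=0.03835821, x=cosφ1·sinφ2-sinφ1·cosφ2·cosΔλ=0.51144434; θ=atan2(y, x)=4.2891° ≈ 4.3°
Leg 6: φ1=-0.6737442, φ2=-1.0155059, Δφ=-0.3417616, Δλ=0.1124900 rad; a=sin²(Δφ/2)+cosφ1·cosφ2·sin²(Δλ/2)=0.0302191114; c=2·atan2(√a, √(1-a))=0.349448211; dist=6371·c=2226.335 ≈ 2226.3 km; running total=74128.2 km
Leg 6 bearing: y=sinΔλ·cosφ2=0.05917861, x=cosφ1·sinφ2-sinφ1·cosφ2·cosΔλ=-0.33722627; θ=atan2(y, x)=170.0467° ≈ 170.0°
Leg 7: φ1=-1.0155059, φ2=-0.7616809, Δφ=0.2538250, Δλ=-1.9656823 rad; a=sin²(Δφ/2)+cosφ1·cosφ2·sin²(Δλ/2)=0.2801632220; c=2·atan2(√a, √(1-a))=1.115561145; dist=6371·c=7107.240 ≈ 7107.2 km; running total=81235.4 km
Leg 7 bearing: y=sinΔλ·cosφ2=-0.66798312, x=cosφ1·sinφ2-sinφ1·cosφ2·cosΔλ=-0.60040462; θ=atan2(y, x)=-131.9502° <0 so +360° → 228.0498° ≈ 228.0°

Leg 1: dist=18100.6 km, bearing=17.7°
Leg 2: dist=10848.8 km, bearing=179.2°
Leg 3: dist=16419.8 km, bearing=81.3°
Leg 4: dist=9948.6 km, bearing=353.3°
Leg 5: dist=16584.1 km, bearing=4.3°
Leg 6: dist=2226.3 km, bearing=170.0°
Leg 7: dist=7107.2 km, bearing=228.0°
Total: 81235.4 km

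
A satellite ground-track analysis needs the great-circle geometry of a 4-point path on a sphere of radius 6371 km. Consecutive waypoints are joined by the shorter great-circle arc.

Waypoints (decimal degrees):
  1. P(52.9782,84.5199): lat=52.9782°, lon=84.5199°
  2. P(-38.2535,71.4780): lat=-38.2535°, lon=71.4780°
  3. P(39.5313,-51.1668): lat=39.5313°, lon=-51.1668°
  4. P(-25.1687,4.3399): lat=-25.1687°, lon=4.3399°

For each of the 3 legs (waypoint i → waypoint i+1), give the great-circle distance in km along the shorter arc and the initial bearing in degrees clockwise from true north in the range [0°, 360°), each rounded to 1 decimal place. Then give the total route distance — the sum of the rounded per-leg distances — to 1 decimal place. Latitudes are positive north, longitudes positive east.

Leg 1: dist=10222.2 km, bearing=190.2°
Leg 2: dist=15135.9 km, bearing=290.5°
Leg 3: dist=9211.5 km, bearing=131.3°
Total: 34569.6 km

Leg 1: φ1=0.9246440, φ2=-0.6676495, Δφ=-1.5922935, Δλ=-0.2276241 rad; a=sin²(Δφ/2)+cosφ1·cosφ2·sin²(Δλ/2)=0.5168460540; c=2·atan2(√a, √(1-a))=1.604494812; dist=6371·c=10222.236 ≈ 10222.2 km; running total=10222.2 km
Leg 1 bearing: y=sinΔλ·cosφ2=-0.17720887, x=cosφ1·sinφ2-sinφ1·cosφ2·cosΔλ=-0.98359639; θ=atan2(y, x)=-169.7869° <0 so +360° → 190.2131° ≈ 190.2°
Leg 2: φ1=-0.6676495, φ2=0.6899513, Δφ=1.3576009, Δλ=-2.1405556 rad; a=sin²(Δφ/2)+cosφ1·cosφ2·sin²(Δλ/2)=0.8603992748; c=2·atan2(√a, √(1-a))=2.375750025; dist=6371·c=15135.903 ≈ 15135.9 km; running total=25358.1 km
Leg 2 bearing: y=sinΔλ·cosφ2=-0.64943903, x=cosφ1·sinφ2-sinφ1·cosφ2·cosΔλ=0.24223624; θ=atan2(y, x)=-69.5448° <0 so +360° → 290.4552° ≈ 290.5°
Leg 3: φ1=0.6899513, φ2=-0.4392767, Δφ=-1.1292280, Δλ=0.9687747 rad; a=sin²(Δφ/2)+cosφ1·cosφ2·sin²(Δλ/2)=0.4376901103; c=2·atan2(√a, √(1-a))=1.445851713; dist=6371·c=9211.521 ≈ 9211.5 km; running total=34569.6 km
Leg 3 bearing: y=sinΔλ·cosφ2=0.74594319, x=cosφ1·sinφ2-sinφ1·cosφ2·cosΔλ=-0.65424664; θ=atan2(y, x)=131.2531° ≈ 131.3°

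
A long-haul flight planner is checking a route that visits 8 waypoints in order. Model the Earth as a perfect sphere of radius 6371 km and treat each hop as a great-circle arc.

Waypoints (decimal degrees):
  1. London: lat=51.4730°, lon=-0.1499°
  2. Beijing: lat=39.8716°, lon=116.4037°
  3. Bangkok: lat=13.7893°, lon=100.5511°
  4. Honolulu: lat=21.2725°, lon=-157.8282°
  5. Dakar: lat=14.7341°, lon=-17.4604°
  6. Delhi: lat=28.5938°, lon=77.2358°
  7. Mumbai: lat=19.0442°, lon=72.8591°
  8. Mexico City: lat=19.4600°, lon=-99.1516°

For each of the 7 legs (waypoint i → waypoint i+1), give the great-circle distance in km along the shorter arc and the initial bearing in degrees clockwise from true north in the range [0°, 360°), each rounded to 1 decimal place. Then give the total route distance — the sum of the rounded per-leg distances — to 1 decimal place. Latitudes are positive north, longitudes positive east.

Leg 1: dist=8147.6 km, bearing=45.8°
Leg 2: dist=3287.2 km, bearing=212.5°
Leg 3: dist=10619.0 km, bearing=66.5°
Leg 4: dist=14121.7 km, bearing=50.6°
Leg 5: dist=9674.8 km, bearing=61.2°
Leg 6: dist=1151.1 km, bearing=203.7°
Leg 7: dist=15645.8 km, bearing=348.1°
Total: 62647.2 km

Leg 1: φ1=0.8983733, φ2=0.6958907, Δφ=-0.2024826, Δλ=2.0342441 rad; a=sin²(Δφ/2)+cosφ1·cosφ2·sin²(Δλ/2)=0.3560940651; c=2·atan2(√a, √(1-a))=1.278855083; dist=6371·c=8147.586 ≈ 8147.6 km; running total=8147.6 km
Leg 1 bearing: y=sinΔλ·cosφ2=0.68652625, x=cosφ1·sinφ2-sinφ1·cosφ2·cosΔλ=0.66771703; θ=atan2(y, x)=45.7957° ≈ 45.8°
Leg 2: φ1=0.6958907, φ2=0.2406687, Δφ=-0.4552220, Δλ=-0.2766801 rad; a=sin²(Δφ/2)+cosφ1·cosφ2·sin²(Δλ/2)=0.0650922475; c=2·atan2(√a, √(1-a))=0.515968073; dist=6371·c=3287.233 ≈ 3287.2 km; running total=11434.8 km
Leg 2 bearing: y=sinΔλ·cosφ2=-0.26529059, x=cosφ1·sinφ2-sinφ1·cosφ2·cosΔλ=-0.41598304; θ=atan2(y, x)=-147.4726° <0 so +360° → 212.5274° ≈ 212.5°
Leg 3: φ1=0.2406687, φ2=0.3712752, Δφ=0.1306065, Δλ=-4.5095695 rad; a=sin²(Δφ/2)+cosφ1·cosφ2·sin²(Δλ/2)=0.5479111527; c=2·atan2(√a, √(1-a))=1.666765880; dist=6371·c=10618.965 ≈ 10619.0 km; running total=22053.8 km
Leg 3 bearing: y=sinΔλ·cosφ2=0.91276459, x=cosφ1·sinφ2-sinφ1·cosφ2·cosΔλ=0.39708801; θ=atan2(y, x)=66.4891° ≈ 66.5°
Leg 4: φ1=0.3712752, φ2=0.2571586, Δφ=-0.1141166, Δλ=2.4498803 rad; a=sin²(Δφ/2)+cosφ1·cosφ2·sin²(Δλ/2)=0.8009038463; c=2·atan2(√a, √(1-a))=2.216558971; dist=6371·c=14121.697 ≈ 14121.7 km; running total=36175.5 km
Leg 4 bearing: y=sinΔλ·cosφ2=0.61688198, x=cosφ1·sinφ2-sinφ1·cosφ2·cosΔλ=0.50723182; θ=atan2(y, x)=50.5712° ≈ 50.6°
Leg 5: φ1=0.2571586, φ2=0.4990560, Δφ=0.2418974, Δλ=1.6527605 rad; a=sin²(Δφ/2)+cosφ1·cosφ2·sin²(Δλ/2)=0.4738998438; c=2·atan2(√a, √(1-a))=1.518572279; dist=6371·c=9674.824 ≈ 9674.8 km; running total=45850.3 km
Leg 5 bearing: y=sinΔλ·cosφ2=0.87508705, x=cosφ1·sinφ2-sinφ1·cosφ2·cosΔλ=0.48114217; θ=atan2(y, x)=61.1970° ≈ 61.2°
Leg 6: φ1=0.4990560, φ2=0.3323840, Δφ=-0.1666720, Δλ=-0.0763878 rad; a=sin²(Δφ/2)+cosφ1·cosφ2·sin²(Δλ/2)=0.0081389851; c=2·atan2(√a, √(1-a))=0.180678305; dist=6371·c=1151.101 ≈ 1151.1 km; running total=47001.4 km
Leg 6 bearing: y=sinΔλ·cosφ2=-0.07213670, x=cosφ1·sinφ2-sinφ1·cosφ2·cosΔλ=-0.16458209; θ=atan2(y, x)=-156.3321° <0 so +360° → 203.6679° ≈ 203.7°
Leg 7: φ1=0.3323840, φ2=0.3396411, Δφ=0.0072571, Δλ=-3.0021531 rad; a=sin²(Δφ/2)+cosφ1·cosφ2·sin²(Δλ/2)=0.8869559557; c=2·atan2(√a, √(1-a))=2.455791470; dist=6371·c=15645.847 ≈ 15645.8 km; running total=62647.2 km
Leg 7 bearing: y=sinΔλ·cosφ2=-0.13104837, x=cosφ1·sinφ2-sinφ1·cosφ2·cosΔλ=0.61958589; θ=atan2(y, x)=-11.9426° <0 so +360° → 348.0574° ≈ 348.1°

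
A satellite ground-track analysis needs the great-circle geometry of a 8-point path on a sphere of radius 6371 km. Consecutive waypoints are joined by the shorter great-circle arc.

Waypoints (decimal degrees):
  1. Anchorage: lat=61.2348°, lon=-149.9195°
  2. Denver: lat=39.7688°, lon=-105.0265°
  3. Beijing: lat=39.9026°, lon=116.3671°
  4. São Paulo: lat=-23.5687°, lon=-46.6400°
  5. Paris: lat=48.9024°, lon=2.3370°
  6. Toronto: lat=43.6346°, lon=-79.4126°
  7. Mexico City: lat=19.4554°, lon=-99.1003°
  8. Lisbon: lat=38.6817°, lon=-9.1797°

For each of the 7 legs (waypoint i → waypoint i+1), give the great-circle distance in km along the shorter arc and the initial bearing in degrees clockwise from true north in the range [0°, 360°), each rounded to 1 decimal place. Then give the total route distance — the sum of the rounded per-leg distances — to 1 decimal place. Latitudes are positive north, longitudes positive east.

Leg 1: φ1=1.0687489, φ2=0.6940965, Δφ=-0.3746524, Δλ=0.7835307 rad; a=sin²(Δφ/2)+cosφ1·cosφ2·sin²(Δλ/2)=0.0886065447; c=2·atan2(√a, √(1-a))=0.604499059; dist=6371·c=3851.264 ≈ 3851.3 km; running total=3851.3 km
Leg 1 bearing: y=sinΔλ·cosφ2=0.54248894, x=cosφ1·sinφ2-sinφ1·cosφ2·cosΔλ=-0.16949174; θ=atan2(y, x)=107.3506° ≈ 107.4°
Leg 2: φ1=0.6940965, φ2=0.6964318, Δφ=0.0023353, Δλ=3.8640473 rad; a=sin²(Δφ/2)+cosφ1·cosφ2·sin²(Δλ/2)=0.5159955176; c=2·atan2(√a, √(1-a))=1.602792821; dist=6371·c=10211.393 ≈ 10211.4 km; running total=14062.7 km
Leg 2 bearing: y=sinΔλ·cosφ2=-0.50725189, x=cosφ1·sinφ2-sinφ1·cosφ2·cosΔλ=0.86120386; θ=atan2(y, x)=-30.4982° <0 so +360° → 329.5018° ≈ 329.5°
Leg 3: φ1=0.6964318, φ2=-0.4113514, Δφ=-1.1077832, Δλ=-2.8450106 rad; a=sin²(Δφ/2)+cosφ1·cosφ2·sin²(Δλ/2)=0.9644702737; c=2·atan2(√a, √(1-a))=2.762337205; dist=6371·c=17598.850 ≈ 17598.9 km; running total=31661.6 km
Leg 3 bearing: y=sinΔλ·cosφ2=-0.26787382, x=cosφ1·sinφ2-sinφ1·cosφ2·cosΔλ=0.25556423; θ=atan2(y, x)=-46.3472° <0 so +360° → 313.6528° ≈ 313.7°
Leg 4: φ1=-0.4113514, φ2=0.8535079, Δφ=1.2648593, Δλ=0.8548099 rad; a=sin²(Δφ/2)+cosφ1·cosφ2·sin²(Δλ/2)=0.4529290920; c=2·atan2(√a, √(1-a))=1.476514895; dist=6371·c=9406.876 ≈ 9406.9 km; running total=41068.5 km
Leg 4 bearing: y=sinΔλ·cosφ2=0.49593042, x=cosφ1·sinφ2-sinφ1·cosφ2·cosΔλ=0.86324408; θ=atan2(y, x)=29.8772° ≈ 29.9°
Leg 5: φ1=0.8535079, φ2=0.7615674, Δφ=-0.0919405, Δλ=-1.4267997 rad; a=sin²(Δφ/2)+cosφ1·cosφ2·sin²(Δλ/2)=0.2058543744; c=2·atan2(√a, √(1-a))=0.941852205; dist=6371·c=6000.540 ≈ 6000.5 km; running total=47069.0 km
Leg 5 bearing: y=sinΔλ·cosφ2=-0.71626469, x=cosφ1·sinφ2-sinφ1·cosφ2·cosΔλ=0.37533758; θ=atan2(y, x)=-62.3445° <0 so +360° → 297.6555° ≈ 297.7°
Leg 6: φ1=0.7615674, φ2=0.3395608, Δφ=-0.4220067, Δλ=-0.3436152 rad; a=sin²(Δφ/2)+cosφ1·cosφ2·sin²(Δλ/2)=0.0638119968; c=2·atan2(√a, √(1-a))=0.510754343; dist=6371·c=3254.016 ≈ 3254.0 km; running total=50323.0 km
Leg 6 bearing: y=sinΔλ·cosφ2=-0.31765689, x=cosφ1·sinφ2-sinφ1·cosφ2·cosΔλ=-0.37155646; θ=atan2(y, x)=-139.4717° <0 so +360° → 220.5283° ≈ 220.5°
Leg 7: φ1=0.3395608, φ2=0.6751230, Δφ=0.3355622, Δλ=1.5694105 rad; a=sin²(Δφ/2)+cosφ1·cosφ2·sin²(Δλ/2)=0.3954057861; c=2·atan2(√a, √(1-a))=1.360051375; dist=6371·c=8664.887 ≈ 8664.9 km; running total=58987.9 km
Leg 7 bearing: y=sinΔλ·cosφ2=0.78062932, x=cosφ1·sinφ2-sinφ1·cosφ2·cosΔλ=0.58894658; θ=atan2(y, x)=52.9672° ≈ 53.0°

Leg 1: dist=3851.3 km, bearing=107.4°
Leg 2: dist=10211.4 km, bearing=329.5°
Leg 3: dist=17598.9 km, bearing=313.7°
Leg 4: dist=9406.9 km, bearing=29.9°
Leg 5: dist=6000.5 km, bearing=297.7°
Leg 6: dist=3254.0 km, bearing=220.5°
Leg 7: dist=8664.9 km, bearing=53.0°
Total: 58987.9 km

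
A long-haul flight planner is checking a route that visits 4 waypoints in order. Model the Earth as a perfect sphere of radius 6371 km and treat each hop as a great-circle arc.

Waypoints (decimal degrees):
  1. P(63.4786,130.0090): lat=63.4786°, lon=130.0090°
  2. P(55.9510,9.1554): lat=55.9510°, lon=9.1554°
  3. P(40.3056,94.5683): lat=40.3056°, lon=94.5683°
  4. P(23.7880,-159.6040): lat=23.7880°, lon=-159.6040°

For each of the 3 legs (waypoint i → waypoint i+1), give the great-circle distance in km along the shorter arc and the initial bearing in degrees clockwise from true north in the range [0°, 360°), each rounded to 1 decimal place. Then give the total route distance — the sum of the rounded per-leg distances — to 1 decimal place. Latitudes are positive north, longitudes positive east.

Leg 1: dist=5802.4 km, bearing=322.5°
Leg 2: dist=6142.6 km, bearing=67.7°
Leg 3: dist=9557.4 km, bearing=62.0°
Total: 21502.4 km

Leg 1: φ1=1.1079106, φ2=0.9765292, Δφ=-0.1313814, Δλ=-2.1092932 rad; a=sin²(Δφ/2)+cosφ1·cosφ2·sin²(Δλ/2)=0.1934254661; c=2·atan2(√a, √(1-a))=0.910755546; dist=6371·c=5802.424 ≈ 5802.4 km; running total=5802.4 km
Leg 1 bearing: y=sinΔλ·cosφ2=-0.48066470, x=cosφ1·sinφ2-sinφ1·cosφ2·cosΔλ=0.62690483; θ=atan2(y, x)=-37.4783° <0 so +360° → 322.5217° ≈ 322.5°
Leg 2: φ1=0.9765292, φ2=0.7034654, Δφ=-0.2730637, Δλ=1.4907363 rad; a=sin²(Δφ/2)+cosφ1·cosφ2·sin²(Δλ/2)=0.2149434483; c=2·atan2(√a, √(1-a))=0.964152810; dist=6371·c=6142.618 ≈ 6142.6 km; running total=11945.0 km
Leg 2 bearing: y=sinΔλ·cosφ2=0.76016242, x=cosφ1·sinφ2-sinφ1·cosφ2·cosΔλ=0.31164748; θ=atan2(y, x)=67.7076° ≈ 67.7°
Leg 3: φ1=0.7034654, φ2=0.4151789, Δφ=-0.2882865, Δλ=-4.4361435 rad; a=sin²(Δφ/2)+cosφ1·cosφ2·sin²(Δλ/2)=0.4647056942; c=2·atan2(√a, √(1-a))=1.500148962; dist=6371·c=9557.449 ≈ 9557.4 km; running total=21502.4 km
Leg 3 bearing: y=sinΔλ·cosφ2=0.88035141, x=cosφ1·sinφ2-sinφ1·cosφ2·cosΔλ=0.46904014; θ=atan2(y, x)=61.9519° ≈ 62.0°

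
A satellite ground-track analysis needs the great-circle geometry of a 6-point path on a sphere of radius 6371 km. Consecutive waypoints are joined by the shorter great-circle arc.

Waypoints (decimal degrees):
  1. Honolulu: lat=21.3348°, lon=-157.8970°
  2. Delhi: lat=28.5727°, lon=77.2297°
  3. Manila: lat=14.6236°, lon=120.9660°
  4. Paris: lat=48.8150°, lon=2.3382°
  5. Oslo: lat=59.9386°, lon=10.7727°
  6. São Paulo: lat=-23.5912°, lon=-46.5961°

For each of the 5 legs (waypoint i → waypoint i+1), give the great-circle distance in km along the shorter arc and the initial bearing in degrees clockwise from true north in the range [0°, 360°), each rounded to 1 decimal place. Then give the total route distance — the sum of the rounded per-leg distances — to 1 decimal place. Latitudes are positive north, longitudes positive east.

Leg 1: dist=11906.8 km, bearing=311.1°
Leg 2: dist=4749.8 km, bearing=99.6°
Leg 3: dist=10743.6 km, bearing=324.4°
Leg 4: dist=1349.6 km, bearing=20.5°
Leg 5: dist=10638.3 km, bearing=230.9°
Total: 39388.1 km

Leg 1: φ1=0.3723625, φ2=0.4986877, Δφ=0.1263252, Δλ=4.1037351 rad; a=sin²(Δφ/2)+cosφ1·cosφ2·sin²(Δλ/2)=0.6468571717; c=2·atan2(√a, √(1-a))=1.868906588; dist=6371·c=11906.804 ≈ 11906.8 km; running total=11906.8 km
Leg 1 bearing: y=sinΔλ·cosφ2=-0.72050044, x=cosφ1·sinφ2-sinφ1·cosφ2·cosΔλ=0.62818071; θ=atan2(y, x)=-48.9159° <0 so +360° → 311.0841° ≈ 311.1°
Leg 2: φ1=0.4986877, φ2=0.2552300, Δφ=-0.2434577, Δλ=0.7633424 rad; a=sin²(Δφ/2)+cosφ1·cosφ2·sin²(Δλ/2)=0.1326368400; c=2·atan2(√a, √(1-a))=0.745533176; dist=6371·c=4749.792 ≈ 4749.8 km; running total=16656.6 km
Leg 2 bearing: y=sinΔλ·cosφ2=0.66894452, x=cosφ1·sinφ2-sinφ1·cosφ2·cosΔλ=-0.11265194; θ=atan2(y, x)=99.5591° ≈ 99.6°
Leg 3: φ1=0.2552300, φ2=0.8519825, Δφ=0.5967525, Δλ=-2.0704457 rad; a=sin²(Δφ/2)+cosφ1·cosφ2·sin²(Δλ/2)=0.5576354482; c=2·atan2(√a, √(1-a))=1.686324036; dist=6371·c=10743.570 ≈ 10743.6 km; running total=27400.2 km
Leg 3 bearing: y=sinΔλ·cosφ2=-0.57799215, x=cosφ1·sinφ2-sinφ1·cosφ2·cosΔλ=0.80785994; θ=atan2(y, x)=-35.5822° <0 so +360° → 324.4178° ≈ 324.4°
Leg 4: φ1=0.8519825, φ2=1.0461259, Δφ=0.1941434, Δλ=0.1472098 rad; a=sin²(Δφ/2)+cosφ1·cosφ2·sin²(Δλ/2)=0.0111771953; c=2·atan2(√a, √(1-a))=0.211840398; dist=6371·c=1349.635 ≈ 1349.6 km; running total=28749.8 km
Leg 4 bearing: y=sinΔλ·cosφ2=0.07347543, x=cosφ1·sinφ2-sinφ1·cosφ2·cosΔλ=0.19700361; θ=atan2(y, x)=20.4537° ≈ 20.5°
Leg 5: φ1=1.0461259, φ2=-0.4117441, Δφ=-1.4578700, Δλ=-1.0012744 rad; a=sin²(Δφ/2)+cosφ1·cosφ2·sin²(Δλ/2)=0.5494179847; c=2·atan2(√a, √(1-a))=1.669793922; dist=6371·c=10638.257 ≈ 10638.3 km; running total=39388.1 km
Leg 5 bearing: y=sinΔλ·cosφ2=-0.77177479, x=cosφ1·sinφ2-sinφ1·cosφ2·cosΔλ=-0.62816807; θ=atan2(y, x)=-129.1431° <0 so +360° → 230.8569° ≈ 230.9°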